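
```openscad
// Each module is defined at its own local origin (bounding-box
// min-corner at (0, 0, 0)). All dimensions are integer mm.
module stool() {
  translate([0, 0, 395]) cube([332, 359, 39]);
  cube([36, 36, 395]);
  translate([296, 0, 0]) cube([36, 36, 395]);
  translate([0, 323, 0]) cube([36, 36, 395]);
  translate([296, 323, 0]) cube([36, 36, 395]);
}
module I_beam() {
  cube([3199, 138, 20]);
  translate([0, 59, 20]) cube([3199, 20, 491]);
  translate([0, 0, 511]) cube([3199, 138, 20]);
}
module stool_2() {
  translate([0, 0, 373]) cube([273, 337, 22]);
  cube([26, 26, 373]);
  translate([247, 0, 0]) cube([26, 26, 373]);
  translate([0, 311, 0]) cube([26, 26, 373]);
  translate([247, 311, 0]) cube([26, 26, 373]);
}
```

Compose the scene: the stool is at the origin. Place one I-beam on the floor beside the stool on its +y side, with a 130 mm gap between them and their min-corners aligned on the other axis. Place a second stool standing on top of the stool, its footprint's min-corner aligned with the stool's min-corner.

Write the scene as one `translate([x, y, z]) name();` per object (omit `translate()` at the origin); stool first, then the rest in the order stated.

stool();
translate([0, 489, 0]) I_beam();
translate([0, 0, 434]) stool_2();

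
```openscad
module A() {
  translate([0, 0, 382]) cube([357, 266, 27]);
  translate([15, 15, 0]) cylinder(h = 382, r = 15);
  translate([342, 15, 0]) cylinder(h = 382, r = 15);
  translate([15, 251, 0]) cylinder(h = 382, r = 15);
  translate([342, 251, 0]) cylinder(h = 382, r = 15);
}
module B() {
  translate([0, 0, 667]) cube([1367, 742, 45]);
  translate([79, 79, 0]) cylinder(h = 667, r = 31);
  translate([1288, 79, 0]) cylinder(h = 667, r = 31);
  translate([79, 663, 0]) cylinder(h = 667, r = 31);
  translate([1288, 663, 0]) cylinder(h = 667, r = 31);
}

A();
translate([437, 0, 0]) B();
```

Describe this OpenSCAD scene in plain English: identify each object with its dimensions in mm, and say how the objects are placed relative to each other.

A is a four-legged stool. The seat is a 357×266×27 mm slab whose top surface is at z = 409 mm; four round legs, each 30 mm in diameter, run from the floor (z = 0) to the underside of the seat, each leg's axis is inset half a diameter from the nearest pair of seat edges (so the leg's bounding box is flush with the corner).

B is a table: top 1367 mm (x) × 742 mm (y), 45 mm thick, upper face at z = 712 mm, on four round legs of 62 mm diameter, each leg's bounding box inset 48 mm from the nearest pair of top edges, running from z = 0 to the bottom of the top.

The table is on the floor beside the stool on its +x side.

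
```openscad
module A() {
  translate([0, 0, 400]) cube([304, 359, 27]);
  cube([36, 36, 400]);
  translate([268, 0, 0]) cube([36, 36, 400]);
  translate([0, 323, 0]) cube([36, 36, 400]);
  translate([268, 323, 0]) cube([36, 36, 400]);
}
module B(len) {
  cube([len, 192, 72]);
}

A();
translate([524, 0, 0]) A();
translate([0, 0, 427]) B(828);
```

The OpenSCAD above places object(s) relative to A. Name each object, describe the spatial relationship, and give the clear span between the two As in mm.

Second stool starts at x = 524; first ends at x = 304; clear span = 524 − 304 = 220 mm.

A is a stool. B is a beam. A beam spans the tops of two stools. The clear span between the two stools is 220 mm.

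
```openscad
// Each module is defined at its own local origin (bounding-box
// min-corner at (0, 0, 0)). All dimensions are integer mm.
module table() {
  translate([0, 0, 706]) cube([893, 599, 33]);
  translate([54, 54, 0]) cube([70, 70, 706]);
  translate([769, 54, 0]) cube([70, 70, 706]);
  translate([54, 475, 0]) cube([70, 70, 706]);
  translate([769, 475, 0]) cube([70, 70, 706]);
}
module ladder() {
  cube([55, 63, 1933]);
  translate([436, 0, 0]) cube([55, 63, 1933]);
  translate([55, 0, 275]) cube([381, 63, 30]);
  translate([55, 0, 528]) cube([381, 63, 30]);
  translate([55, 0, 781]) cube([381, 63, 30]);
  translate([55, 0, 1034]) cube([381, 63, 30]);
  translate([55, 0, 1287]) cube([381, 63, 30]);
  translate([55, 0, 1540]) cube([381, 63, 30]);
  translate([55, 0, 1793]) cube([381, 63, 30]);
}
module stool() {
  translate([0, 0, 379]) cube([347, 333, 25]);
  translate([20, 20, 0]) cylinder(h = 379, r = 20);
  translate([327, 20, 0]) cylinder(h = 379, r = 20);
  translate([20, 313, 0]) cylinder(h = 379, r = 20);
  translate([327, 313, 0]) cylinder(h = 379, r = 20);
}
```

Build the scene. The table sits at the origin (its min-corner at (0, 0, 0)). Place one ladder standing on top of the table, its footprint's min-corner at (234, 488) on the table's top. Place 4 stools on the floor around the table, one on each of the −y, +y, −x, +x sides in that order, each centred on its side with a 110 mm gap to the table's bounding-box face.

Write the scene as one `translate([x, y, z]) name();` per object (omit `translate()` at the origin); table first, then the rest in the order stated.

table();
translate([234, 488, 739]) ladder();
translate([273, -443, 0]) stool();
translate([273, 709, 0]) stool();
translate([-457, 133, 0]) stool();
translate([1003, 133, 0]) stool();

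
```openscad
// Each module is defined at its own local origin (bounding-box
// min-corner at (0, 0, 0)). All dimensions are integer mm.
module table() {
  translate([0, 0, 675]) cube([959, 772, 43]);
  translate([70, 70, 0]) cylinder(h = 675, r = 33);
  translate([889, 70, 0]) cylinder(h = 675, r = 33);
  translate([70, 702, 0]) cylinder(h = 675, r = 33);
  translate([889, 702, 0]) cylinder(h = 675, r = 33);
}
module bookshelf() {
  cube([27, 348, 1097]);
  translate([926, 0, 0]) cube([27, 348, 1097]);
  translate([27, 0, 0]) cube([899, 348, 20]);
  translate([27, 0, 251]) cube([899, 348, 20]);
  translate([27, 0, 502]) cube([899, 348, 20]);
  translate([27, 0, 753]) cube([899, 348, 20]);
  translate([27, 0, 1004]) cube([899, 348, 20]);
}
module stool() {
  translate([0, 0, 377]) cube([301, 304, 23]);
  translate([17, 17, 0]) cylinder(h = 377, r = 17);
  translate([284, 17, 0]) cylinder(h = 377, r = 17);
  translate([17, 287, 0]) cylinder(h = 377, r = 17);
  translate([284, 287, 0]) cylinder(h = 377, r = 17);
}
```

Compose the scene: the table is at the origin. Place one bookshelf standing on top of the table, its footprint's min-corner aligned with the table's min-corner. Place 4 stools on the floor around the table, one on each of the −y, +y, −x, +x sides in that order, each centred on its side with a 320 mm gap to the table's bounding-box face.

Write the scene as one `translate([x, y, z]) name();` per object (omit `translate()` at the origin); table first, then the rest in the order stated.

table();
translate([0, 0, 718]) bookshelf();
translate([329, -624, 0]) stool();
translate([329, 1092, 0]) stool();
translate([-621, 234, 0]) stool();
translate([1279, 234, 0]) stool();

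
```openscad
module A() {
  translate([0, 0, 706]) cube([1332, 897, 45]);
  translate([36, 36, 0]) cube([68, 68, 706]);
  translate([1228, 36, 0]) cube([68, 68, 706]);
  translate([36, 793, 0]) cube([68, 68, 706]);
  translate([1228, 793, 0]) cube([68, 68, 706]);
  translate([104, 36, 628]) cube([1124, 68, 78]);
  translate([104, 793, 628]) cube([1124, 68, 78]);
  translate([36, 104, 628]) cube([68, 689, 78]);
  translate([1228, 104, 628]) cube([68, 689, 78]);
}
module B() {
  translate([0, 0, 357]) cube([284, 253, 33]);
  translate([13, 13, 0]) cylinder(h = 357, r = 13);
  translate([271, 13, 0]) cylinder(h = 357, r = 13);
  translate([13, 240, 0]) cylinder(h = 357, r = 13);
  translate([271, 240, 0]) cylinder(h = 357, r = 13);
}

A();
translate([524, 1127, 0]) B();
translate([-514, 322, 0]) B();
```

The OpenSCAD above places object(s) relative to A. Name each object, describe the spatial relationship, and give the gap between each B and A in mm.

A is a table. B is a stool. Two stools sit around the table at the +y, −x sides. The gap between each stool and the table is 230 mm.

Each stool's nearest face is 230 mm from the table's bounding box.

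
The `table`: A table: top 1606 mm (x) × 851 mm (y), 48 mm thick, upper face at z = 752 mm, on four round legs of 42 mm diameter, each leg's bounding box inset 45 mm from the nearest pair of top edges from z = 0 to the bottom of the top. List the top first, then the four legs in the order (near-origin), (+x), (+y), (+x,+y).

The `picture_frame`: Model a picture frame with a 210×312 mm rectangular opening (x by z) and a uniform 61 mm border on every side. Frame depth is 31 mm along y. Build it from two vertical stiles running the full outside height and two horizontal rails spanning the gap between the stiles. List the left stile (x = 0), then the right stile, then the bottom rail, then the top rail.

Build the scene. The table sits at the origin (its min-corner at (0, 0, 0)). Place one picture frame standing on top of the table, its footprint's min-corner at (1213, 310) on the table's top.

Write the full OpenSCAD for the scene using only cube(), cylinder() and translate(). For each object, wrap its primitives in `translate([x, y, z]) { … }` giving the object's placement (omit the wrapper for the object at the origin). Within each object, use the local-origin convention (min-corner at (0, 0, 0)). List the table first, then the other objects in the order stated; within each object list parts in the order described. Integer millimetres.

translate([0, 0, 704]) cube([1606, 851, 48]);
translate([66, 66, 0]) cylinder(h = 704, r = 21);
translate([1540, 66, 0]) cylinder(h = 704, r = 21);
translate([66, 785, 0]) cylinder(h = 704, r = 21);
translate([1540, 785, 0]) cylinder(h = 704, r = 21);
translate([1213, 310, 752]) {
  cube([61, 31, 434]);
  translate([271, 0, 0]) cube([61, 31, 434]);
  translate([61, 0, 0]) cube([210, 31, 61]);
  translate([61, 0, 373]) cube([210, 31, 61]);
}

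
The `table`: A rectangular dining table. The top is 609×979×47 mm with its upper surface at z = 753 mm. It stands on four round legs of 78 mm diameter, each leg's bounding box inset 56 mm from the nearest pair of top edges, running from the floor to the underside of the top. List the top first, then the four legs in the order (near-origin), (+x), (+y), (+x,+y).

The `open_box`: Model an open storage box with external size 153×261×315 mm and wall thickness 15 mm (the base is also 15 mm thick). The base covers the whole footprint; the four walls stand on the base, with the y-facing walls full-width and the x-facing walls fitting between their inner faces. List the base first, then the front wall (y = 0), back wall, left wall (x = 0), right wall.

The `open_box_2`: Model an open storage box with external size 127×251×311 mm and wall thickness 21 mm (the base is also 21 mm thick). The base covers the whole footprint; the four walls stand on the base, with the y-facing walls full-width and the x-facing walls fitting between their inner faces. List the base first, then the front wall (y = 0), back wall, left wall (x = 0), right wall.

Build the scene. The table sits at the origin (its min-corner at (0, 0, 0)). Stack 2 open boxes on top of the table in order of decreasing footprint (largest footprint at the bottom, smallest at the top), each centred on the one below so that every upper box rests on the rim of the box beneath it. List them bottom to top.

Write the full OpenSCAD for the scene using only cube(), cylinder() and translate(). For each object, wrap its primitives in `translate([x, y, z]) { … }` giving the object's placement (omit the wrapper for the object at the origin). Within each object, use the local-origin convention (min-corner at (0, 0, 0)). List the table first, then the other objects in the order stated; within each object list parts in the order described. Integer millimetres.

translate([0, 0, 706]) cube([609, 979, 47]);
translate([95, 95, 0]) cylinder(h = 706, r = 39);
translate([514, 95, 0]) cylinder(h = 706, r = 39);
translate([95, 884, 0]) cylinder(h = 706, r = 39);
translate([514, 884, 0]) cylinder(h = 706, r = 39);
translate([228, 359, 753]) {
  cube([153, 261, 15]);
  translate([0, 0, 15]) cube([153, 15, 300]);
  translate([0, 246, 15]) cube([153, 15, 300]);
  translate([0, 15, 15]) cube([15, 231, 300]);
  translate([138, 15, 15]) cube([15, 231, 300]);
}
translate([241, 364, 1068]) {
  cube([127, 251, 21]);
  translate([0, 0, 21]) cube([127, 21, 290]);
  translate([0, 230, 21]) cube([127, 21, 290]);
  translate([0, 21, 21]) cube([21, 209, 290]);
  translate([106, 21, 21]) cube([21, 209, 290]);
}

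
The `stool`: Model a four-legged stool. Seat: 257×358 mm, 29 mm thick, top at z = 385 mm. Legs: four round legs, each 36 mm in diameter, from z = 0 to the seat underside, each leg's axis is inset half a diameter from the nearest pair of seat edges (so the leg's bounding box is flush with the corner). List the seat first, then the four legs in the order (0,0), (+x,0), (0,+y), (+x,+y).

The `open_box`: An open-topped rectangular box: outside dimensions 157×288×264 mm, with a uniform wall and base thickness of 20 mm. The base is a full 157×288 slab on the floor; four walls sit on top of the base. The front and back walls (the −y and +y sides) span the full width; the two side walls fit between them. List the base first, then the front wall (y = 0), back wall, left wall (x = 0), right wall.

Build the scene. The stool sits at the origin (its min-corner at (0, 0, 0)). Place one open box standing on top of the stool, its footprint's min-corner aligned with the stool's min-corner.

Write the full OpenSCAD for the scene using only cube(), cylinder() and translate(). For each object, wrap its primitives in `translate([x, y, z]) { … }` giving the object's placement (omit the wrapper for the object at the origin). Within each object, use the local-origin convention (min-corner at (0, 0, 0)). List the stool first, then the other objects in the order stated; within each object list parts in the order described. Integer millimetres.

translate([0, 0, 356]) cube([257, 358, 29]);
translate([18, 18, 0]) cylinder(h = 356, r = 18);
translate([239, 18, 0]) cylinder(h = 356, r = 18);
translate([18, 340, 0]) cylinder(h = 356, r = 18);
translate([239, 340, 0]) cylinder(h = 356, r = 18);
translate([0, 0, 385]) {
  cube([157, 288, 20]);
  translate([0, 0, 20]) cube([157, 20, 244]);
  translate([0, 268, 20]) cube([157, 20, 244]);
  translate([0, 20, 20]) cube([20, 248, 244]);
  translate([137, 20, 20]) cube([20, 248, 244]);
}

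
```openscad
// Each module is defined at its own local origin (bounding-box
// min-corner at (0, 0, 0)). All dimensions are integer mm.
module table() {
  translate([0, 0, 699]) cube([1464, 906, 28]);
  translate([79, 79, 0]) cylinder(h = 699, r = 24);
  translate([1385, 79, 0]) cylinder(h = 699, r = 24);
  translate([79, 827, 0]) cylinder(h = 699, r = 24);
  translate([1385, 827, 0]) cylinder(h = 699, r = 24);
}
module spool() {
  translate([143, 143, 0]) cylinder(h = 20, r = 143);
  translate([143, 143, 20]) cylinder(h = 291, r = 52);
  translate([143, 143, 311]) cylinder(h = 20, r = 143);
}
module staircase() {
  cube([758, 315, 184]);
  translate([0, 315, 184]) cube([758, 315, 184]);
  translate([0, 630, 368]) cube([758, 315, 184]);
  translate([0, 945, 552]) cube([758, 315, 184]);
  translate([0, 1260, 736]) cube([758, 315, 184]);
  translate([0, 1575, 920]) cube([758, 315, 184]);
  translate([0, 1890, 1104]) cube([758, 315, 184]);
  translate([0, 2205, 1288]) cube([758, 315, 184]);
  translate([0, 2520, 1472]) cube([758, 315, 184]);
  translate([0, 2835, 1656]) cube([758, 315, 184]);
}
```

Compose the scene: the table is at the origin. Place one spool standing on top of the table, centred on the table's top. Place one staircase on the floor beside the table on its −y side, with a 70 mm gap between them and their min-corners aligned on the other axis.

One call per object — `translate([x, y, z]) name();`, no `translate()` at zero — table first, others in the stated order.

table();
translate([589, 310, 727]) spool();
translate([0, -3220, 0]) staircase();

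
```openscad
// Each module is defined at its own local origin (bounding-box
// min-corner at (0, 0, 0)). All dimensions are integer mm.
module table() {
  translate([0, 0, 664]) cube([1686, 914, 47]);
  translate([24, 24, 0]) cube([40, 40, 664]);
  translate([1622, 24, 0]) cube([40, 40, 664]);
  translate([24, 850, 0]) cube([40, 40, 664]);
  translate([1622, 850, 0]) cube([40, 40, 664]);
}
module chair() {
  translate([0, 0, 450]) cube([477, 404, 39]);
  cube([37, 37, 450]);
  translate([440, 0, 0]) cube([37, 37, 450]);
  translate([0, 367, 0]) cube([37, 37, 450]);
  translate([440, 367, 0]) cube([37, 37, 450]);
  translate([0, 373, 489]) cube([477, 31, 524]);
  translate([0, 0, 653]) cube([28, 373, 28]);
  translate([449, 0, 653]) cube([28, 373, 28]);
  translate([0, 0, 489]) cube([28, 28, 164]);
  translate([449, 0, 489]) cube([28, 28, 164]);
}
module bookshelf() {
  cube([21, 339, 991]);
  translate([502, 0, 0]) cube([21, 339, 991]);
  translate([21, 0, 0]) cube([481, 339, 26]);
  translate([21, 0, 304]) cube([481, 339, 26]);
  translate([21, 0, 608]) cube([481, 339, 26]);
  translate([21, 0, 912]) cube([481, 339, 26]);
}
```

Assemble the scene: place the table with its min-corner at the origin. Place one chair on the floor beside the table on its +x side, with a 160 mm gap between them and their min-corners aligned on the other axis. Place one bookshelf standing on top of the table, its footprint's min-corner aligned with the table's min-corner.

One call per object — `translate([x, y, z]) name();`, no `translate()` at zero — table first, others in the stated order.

table();
translate([1846, 0, 0]) chair();
translate([0, 0, 711]) bookshelf();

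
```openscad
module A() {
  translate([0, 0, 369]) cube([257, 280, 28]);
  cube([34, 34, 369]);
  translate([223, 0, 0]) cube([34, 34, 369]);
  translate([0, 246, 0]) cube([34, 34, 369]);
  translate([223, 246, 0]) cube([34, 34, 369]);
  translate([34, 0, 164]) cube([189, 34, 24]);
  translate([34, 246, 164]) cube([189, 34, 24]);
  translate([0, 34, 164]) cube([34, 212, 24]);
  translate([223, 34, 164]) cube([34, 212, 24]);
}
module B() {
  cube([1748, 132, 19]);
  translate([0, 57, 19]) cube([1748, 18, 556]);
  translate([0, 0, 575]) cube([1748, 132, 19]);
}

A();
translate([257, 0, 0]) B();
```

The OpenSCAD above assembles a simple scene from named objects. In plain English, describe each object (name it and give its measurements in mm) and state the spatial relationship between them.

A is a four-legged stool. The seat is 257×280 mm, 28 mm thick, top at z = 397 mm. It stands on four square legs, each 34×34 mm in cross-section, from z = 0 to the seat underside, each flush with a corner of the seat. Four stretchers, 34 mm wide and 24 mm tall, connect adjacent legs with their undersides at z = 164 mm, each running between the inner faces of the legs it joins and aligned with the legs' outer faces on the other axis.

B is an I-beam lying along x, 1748 mm long. Overall section height 594 mm. Two flanges 132 mm wide (y) and 19 mm thick, one on the floor and one at the top; a web 18 mm thick runs between them, centred on the flange width.

The I-beam is against the stool's +x side, with their −y faces flush.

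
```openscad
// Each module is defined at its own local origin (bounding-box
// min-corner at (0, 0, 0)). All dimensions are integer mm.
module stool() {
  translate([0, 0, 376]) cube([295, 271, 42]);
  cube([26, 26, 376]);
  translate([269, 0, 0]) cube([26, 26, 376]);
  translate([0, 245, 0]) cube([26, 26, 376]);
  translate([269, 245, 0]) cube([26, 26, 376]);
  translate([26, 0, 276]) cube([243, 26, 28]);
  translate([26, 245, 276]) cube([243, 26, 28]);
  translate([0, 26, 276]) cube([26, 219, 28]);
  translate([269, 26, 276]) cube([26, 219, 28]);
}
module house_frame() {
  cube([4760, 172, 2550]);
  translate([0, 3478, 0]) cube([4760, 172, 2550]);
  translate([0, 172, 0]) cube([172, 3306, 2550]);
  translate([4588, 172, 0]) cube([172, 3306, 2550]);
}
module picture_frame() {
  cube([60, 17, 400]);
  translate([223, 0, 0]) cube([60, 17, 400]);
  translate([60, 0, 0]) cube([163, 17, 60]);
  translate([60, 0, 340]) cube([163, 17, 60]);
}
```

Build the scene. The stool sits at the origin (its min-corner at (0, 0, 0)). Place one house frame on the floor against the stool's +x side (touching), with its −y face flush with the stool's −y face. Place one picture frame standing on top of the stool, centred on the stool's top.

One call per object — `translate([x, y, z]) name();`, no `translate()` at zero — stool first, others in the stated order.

stool();
translate([295, 0, 0]) house_frame();
translate([6, 127, 418]) picture_frame();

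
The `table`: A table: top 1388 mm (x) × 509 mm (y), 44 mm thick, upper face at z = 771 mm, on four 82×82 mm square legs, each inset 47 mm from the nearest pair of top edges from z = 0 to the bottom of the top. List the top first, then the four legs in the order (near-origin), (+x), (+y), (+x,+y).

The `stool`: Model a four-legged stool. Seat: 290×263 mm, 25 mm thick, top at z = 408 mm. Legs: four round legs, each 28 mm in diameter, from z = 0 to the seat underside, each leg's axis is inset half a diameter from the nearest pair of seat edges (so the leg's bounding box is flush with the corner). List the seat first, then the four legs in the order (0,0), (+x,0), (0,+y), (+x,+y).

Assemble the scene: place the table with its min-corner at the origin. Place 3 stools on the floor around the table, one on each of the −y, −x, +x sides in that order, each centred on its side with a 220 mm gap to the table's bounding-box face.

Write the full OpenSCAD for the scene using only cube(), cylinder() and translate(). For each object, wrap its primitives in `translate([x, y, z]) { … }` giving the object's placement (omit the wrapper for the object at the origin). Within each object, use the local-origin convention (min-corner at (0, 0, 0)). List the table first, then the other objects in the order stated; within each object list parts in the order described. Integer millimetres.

translate([0, 0, 727]) cube([1388, 509, 44]);
translate([47, 47, 0]) cube([82, 82, 727]);
translate([1259, 47, 0]) cube([82, 82, 727]);
translate([47, 380, 0]) cube([82, 82, 727]);
translate([1259, 380, 0]) cube([82, 82, 727]);
translate([549, -483, 0]) {
  translate([0, 0, 383]) cube([290, 263, 25]);
  translate([14, 14, 0]) cylinder(h = 383, r = 14);
  translate([276, 14, 0]) cylinder(h = 383, r = 14);
  translate([14, 249, 0]) cylinder(h = 383, r = 14);
  translate([276, 249, 0]) cylinder(h = 383, r = 14);
}
translate([-510, 123, 0]) {
  translate([0, 0, 383]) cube([290, 263, 25]);
  translate([14, 14, 0]) cylinder(h = 383, r = 14);
  translate([276, 14, 0]) cylinder(h = 383, r = 14);
  translate([14, 249, 0]) cylinder(h = 383, r = 14);
  translate([276, 249, 0]) cylinder(h = 383, r = 14);
}
translate([1608, 123, 0]) {
  translate([0, 0, 383]) cube([290, 263, 25]);
  translate([14, 14, 0]) cylinder(h = 383, r = 14);
  translate([276, 14, 0]) cylinder(h = 383, r = 14);
  translate([14, 249, 0]) cylinder(h = 383, r = 14);
  translate([276, 249, 0]) cylinder(h = 383, r = 14);
}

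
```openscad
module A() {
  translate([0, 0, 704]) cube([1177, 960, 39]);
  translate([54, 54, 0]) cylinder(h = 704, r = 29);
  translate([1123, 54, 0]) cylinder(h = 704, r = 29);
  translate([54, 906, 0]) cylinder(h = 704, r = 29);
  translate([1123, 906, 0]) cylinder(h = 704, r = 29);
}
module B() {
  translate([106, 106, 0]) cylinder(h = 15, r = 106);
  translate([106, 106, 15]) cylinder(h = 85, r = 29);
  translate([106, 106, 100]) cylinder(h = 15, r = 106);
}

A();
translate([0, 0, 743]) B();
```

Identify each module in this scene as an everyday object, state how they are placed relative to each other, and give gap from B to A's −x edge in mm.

A is a table. B is a spool. The spool is on top of the table. The gap from the spool to the table's −x edge is 0 mm.

The spool's min-x is at 0; the table's min-x is 0; gap = 0 mm.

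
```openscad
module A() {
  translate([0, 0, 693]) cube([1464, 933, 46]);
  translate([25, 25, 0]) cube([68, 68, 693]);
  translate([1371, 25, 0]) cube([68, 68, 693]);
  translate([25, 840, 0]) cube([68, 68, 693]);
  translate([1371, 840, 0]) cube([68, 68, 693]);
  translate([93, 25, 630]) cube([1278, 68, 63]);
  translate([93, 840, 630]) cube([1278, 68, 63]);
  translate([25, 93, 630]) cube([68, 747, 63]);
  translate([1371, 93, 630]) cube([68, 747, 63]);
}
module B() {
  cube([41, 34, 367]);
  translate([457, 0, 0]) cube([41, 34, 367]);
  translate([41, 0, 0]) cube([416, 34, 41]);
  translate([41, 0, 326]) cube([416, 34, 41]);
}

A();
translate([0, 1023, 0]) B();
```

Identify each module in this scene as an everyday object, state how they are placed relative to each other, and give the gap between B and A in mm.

The picture frame's nearest face is 90 mm from the table's +y face.

A is a table. B is a picture frame. The picture frame is on the floor beside the table on its +y side. The gap between the picture frame and the table is 90 mm.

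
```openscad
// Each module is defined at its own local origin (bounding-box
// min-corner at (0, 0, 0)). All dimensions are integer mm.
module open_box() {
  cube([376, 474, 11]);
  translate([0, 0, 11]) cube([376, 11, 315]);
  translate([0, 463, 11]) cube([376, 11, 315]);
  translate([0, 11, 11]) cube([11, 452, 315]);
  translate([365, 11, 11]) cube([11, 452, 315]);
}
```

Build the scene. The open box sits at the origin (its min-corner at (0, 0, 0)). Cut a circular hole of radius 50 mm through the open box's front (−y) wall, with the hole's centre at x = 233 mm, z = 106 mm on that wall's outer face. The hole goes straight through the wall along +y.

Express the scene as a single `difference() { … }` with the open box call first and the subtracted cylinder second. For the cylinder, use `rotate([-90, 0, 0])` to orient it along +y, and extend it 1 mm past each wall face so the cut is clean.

difference() {
  open_box();
  translate([233, -1, 106]) rotate([-90, 0, 0]) cylinder(h = 13, r = 50);
}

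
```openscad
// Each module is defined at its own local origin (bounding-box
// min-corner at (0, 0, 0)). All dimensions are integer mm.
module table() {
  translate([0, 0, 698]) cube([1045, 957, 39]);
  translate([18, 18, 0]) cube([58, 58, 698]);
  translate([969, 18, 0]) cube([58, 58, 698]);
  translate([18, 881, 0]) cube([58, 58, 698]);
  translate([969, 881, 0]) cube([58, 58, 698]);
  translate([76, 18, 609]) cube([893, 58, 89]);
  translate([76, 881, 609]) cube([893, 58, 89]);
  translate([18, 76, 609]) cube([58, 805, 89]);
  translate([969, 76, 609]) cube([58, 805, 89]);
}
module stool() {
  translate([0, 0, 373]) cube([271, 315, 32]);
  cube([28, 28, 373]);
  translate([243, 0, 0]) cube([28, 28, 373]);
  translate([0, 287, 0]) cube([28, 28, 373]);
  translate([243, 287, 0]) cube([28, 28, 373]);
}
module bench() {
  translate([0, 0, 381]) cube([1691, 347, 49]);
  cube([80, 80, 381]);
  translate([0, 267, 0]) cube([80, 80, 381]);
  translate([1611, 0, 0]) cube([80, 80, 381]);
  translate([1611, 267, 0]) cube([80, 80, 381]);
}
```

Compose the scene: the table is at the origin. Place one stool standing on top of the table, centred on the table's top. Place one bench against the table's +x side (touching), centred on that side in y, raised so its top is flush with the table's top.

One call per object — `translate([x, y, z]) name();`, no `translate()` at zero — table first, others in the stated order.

table();
translate([387, 321, 737]) stool();
translate([1045, 305, 307]) bench();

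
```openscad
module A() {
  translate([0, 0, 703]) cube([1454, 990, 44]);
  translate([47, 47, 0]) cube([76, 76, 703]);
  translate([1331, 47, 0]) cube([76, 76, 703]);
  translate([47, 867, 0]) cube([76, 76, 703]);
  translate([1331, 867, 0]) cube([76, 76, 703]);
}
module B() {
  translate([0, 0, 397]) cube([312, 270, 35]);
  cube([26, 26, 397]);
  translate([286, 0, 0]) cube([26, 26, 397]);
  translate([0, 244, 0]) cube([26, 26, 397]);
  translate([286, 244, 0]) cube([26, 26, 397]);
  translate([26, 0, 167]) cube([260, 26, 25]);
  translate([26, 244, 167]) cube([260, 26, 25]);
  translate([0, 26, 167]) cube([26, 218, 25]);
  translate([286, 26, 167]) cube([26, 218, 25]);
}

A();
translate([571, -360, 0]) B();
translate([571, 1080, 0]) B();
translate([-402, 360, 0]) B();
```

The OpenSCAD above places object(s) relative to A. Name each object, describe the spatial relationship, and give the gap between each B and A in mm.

Each stool's nearest face is 90 mm from the table's bounding box.

A is a table. B is a stool. Three stools sit around the table at the −y, +y, −x sides. The gap between each stool and the table is 90 mm.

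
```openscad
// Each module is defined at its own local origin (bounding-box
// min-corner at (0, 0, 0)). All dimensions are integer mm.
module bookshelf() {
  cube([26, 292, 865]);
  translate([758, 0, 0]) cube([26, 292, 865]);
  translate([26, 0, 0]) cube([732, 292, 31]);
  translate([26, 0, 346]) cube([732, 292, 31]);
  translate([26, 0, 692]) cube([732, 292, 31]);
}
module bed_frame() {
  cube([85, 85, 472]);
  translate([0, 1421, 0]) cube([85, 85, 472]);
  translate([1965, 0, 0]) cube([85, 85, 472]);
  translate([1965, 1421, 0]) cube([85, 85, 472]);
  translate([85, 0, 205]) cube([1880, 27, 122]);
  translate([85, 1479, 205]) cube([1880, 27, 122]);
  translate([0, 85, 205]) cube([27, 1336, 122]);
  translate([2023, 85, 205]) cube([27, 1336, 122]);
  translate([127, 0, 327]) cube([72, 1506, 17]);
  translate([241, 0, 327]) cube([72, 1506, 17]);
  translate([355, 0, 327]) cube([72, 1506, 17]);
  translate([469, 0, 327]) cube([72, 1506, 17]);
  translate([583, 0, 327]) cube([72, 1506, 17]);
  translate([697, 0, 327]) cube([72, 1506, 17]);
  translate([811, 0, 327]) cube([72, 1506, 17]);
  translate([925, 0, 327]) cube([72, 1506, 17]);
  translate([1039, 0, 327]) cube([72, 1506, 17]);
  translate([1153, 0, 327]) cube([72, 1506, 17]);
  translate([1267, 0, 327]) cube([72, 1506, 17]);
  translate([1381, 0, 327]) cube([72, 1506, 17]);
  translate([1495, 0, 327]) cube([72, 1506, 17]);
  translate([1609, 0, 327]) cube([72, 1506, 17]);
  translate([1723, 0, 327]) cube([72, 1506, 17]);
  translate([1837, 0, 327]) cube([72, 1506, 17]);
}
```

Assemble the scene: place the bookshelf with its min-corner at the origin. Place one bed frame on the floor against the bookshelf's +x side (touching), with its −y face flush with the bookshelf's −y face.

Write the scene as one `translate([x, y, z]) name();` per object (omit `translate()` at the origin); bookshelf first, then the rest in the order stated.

bookshelf();
translate([784, 0, 0]) bed_frame();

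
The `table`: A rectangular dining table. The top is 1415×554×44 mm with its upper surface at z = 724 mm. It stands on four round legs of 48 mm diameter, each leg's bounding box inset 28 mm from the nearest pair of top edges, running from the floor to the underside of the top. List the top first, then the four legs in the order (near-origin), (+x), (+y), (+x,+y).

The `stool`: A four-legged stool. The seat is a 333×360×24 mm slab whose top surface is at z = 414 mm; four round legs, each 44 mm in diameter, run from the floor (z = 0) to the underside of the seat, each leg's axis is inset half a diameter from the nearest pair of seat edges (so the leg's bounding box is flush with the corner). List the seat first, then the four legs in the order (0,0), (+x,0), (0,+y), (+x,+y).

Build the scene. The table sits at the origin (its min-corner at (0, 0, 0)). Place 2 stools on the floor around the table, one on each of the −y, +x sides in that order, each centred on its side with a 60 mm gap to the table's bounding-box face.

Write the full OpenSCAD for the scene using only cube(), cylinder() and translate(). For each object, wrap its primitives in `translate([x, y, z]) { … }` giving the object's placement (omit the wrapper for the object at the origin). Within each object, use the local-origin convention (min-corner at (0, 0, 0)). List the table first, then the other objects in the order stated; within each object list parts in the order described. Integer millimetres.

translate([0, 0, 680]) cube([1415, 554, 44]);
translate([52, 52, 0]) cylinder(h = 680, r = 24);
translate([1363, 52, 0]) cylinder(h = 680, r = 24);
translate([52, 502, 0]) cylinder(h = 680, r = 24);
translate([1363, 502, 0]) cylinder(h = 680, r = 24);
translate([541, -420, 0]) {
  translate([0, 0, 390]) cube([333, 360, 24]);
  translate([22, 22, 0]) cylinder(h = 390, r = 22);
  translate([311, 22, 0]) cylinder(h = 390, r = 22);
  translate([22, 338, 0]) cylinder(h = 390, r = 22);
  translate([311, 338, 0]) cylinder(h = 390, r = 22);
}
translate([1475, 97, 0]) {
  translate([0, 0, 390]) cube([333, 360, 24]);
  translate([22, 22, 0]) cylinder(h = 390, r = 22);
  translate([311, 22, 0]) cylinder(h = 390, r = 22);
  translate([22, 338, 0]) cylinder(h = 390, r = 22);
  translate([311, 338, 0]) cylinder(h = 390, r = 22);
}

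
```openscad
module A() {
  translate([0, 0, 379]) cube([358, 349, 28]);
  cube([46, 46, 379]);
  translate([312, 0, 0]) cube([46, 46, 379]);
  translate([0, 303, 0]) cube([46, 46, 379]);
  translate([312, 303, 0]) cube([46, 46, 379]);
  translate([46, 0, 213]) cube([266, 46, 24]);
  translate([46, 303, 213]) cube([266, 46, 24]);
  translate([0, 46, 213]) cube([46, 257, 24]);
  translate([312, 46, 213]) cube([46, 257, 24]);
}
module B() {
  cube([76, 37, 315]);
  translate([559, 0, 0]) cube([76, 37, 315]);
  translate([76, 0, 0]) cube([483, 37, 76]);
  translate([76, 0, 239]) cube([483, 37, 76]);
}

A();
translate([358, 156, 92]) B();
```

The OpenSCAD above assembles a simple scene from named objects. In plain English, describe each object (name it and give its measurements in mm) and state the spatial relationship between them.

A is a four-legged stool. The seat is 358×349 mm, 28 mm thick, top at z = 407 mm. It stands on four square legs, each 46×46 mm in cross-section, from z = 0 to the seat underside, each flush with a corner of the seat. Four stretchers, 46 mm wide and 24 mm tall, connect adjacent legs with their undersides at z = 213 mm, each running between the inner faces of the legs it joins and aligned with the legs' outer faces on the other axis.

B is a rectangular picture frame lying in the x–z plane (depth along y). The opening is 483 mm wide (x) by 163 mm tall (z), surrounded by a border 76 mm wide on all four sides. The frame is 37 mm deep and is made of two full-height vertical stiles with two horizontal rails fitted between them.

The picture frame is beside the stool with their tops flush at z = 407.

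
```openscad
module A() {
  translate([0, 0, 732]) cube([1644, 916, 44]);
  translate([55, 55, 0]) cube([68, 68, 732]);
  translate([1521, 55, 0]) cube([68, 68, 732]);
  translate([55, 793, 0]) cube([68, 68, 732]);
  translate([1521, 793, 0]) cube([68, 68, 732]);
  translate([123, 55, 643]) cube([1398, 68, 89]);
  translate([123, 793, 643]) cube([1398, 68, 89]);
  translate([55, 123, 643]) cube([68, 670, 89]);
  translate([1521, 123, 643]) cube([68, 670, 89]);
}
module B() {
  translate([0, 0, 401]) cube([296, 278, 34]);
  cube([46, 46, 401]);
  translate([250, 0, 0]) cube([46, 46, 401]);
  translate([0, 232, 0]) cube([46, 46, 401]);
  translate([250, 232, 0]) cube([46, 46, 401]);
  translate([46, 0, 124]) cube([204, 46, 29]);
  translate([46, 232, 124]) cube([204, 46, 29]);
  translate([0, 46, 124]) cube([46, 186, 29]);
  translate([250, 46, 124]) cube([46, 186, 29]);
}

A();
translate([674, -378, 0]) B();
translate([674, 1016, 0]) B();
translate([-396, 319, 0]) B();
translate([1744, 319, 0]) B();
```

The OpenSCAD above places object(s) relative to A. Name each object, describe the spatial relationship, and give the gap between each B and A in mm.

A is a table. B is a stool. Four stools sit around the table at the −y, +y, −x, +x sides. The gap between each stool and the table is 100 mm.

Each stool's nearest face is 100 mm from the table's bounding box.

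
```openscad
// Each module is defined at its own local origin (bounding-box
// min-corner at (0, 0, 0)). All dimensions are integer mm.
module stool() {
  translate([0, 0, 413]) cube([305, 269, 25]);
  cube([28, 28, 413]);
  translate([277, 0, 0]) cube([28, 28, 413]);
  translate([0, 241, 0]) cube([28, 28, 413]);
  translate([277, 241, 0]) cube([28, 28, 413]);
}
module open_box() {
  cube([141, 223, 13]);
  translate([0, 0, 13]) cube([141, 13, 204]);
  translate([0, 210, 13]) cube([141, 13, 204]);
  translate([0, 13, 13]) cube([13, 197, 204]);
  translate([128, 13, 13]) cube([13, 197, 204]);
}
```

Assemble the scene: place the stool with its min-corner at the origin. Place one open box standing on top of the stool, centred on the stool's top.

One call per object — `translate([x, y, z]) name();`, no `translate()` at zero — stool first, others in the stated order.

stool();
translate([82, 23, 438]) open_box();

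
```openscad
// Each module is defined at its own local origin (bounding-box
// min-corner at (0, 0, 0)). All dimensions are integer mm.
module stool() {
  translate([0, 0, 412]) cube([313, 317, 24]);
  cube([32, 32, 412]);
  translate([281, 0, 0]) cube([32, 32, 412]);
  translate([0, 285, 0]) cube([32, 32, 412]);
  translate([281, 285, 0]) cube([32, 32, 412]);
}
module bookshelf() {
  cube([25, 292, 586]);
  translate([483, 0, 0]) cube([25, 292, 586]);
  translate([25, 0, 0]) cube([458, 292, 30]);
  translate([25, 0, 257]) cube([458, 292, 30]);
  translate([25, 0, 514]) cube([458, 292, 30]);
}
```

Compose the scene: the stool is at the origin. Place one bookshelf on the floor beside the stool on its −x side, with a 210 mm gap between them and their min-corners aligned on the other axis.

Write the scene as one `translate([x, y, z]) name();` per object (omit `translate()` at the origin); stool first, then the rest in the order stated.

stool();
translate([-718, 0, 0]) bookshelf();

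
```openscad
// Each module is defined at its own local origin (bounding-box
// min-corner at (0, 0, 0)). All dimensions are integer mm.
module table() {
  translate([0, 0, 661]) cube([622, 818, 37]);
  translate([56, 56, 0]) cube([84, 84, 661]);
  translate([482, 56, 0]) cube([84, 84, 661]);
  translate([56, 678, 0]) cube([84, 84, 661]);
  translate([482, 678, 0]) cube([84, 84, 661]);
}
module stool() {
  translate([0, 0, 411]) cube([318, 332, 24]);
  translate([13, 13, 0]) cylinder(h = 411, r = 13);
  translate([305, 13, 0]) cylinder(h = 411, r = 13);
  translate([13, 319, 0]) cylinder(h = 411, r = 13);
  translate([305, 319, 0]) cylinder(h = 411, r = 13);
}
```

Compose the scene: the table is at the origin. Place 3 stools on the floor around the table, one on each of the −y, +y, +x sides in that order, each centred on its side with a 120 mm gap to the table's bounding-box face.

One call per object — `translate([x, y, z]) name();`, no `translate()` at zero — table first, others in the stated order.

table();
translate([152, -452, 0]) stool();
translate([152, 938, 0]) stool();
translate([742, 243, 0]) stool();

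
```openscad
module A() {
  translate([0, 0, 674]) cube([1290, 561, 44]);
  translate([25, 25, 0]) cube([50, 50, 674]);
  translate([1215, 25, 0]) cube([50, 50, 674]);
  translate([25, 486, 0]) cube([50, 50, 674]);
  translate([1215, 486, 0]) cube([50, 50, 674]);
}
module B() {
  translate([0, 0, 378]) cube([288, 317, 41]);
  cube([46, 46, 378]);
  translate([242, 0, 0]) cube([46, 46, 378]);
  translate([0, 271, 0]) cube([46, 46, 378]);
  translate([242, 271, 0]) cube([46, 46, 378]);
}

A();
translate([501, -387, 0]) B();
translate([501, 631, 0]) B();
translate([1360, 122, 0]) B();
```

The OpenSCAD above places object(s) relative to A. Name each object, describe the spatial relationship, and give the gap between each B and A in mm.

A is a table. B is a stool. Three stools sit around the table at the −y, +y, +x sides. The gap between each stool and the table is 70 mm.

Each stool's nearest face is 70 mm from the table's bounding box.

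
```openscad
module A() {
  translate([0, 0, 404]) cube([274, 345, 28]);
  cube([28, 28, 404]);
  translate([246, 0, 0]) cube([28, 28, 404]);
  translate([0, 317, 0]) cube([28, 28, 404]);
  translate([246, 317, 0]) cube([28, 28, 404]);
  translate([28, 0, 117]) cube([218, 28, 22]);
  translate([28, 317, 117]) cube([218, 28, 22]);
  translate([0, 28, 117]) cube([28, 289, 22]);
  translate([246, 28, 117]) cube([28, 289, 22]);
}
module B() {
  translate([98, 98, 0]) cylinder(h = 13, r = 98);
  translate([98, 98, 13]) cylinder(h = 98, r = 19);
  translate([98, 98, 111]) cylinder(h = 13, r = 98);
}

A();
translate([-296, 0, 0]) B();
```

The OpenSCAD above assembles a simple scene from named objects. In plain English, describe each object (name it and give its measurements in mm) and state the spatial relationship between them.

A is a simple wooden stool: a rectangular seat 274 mm (x) by 345 mm (y), 28 mm thick, top face at z = 432 mm, on four square legs, each 28×28 mm in cross-section. The legs rest on z = 0, each flush with a corner of the seat. Four stretchers, 28 mm wide and 22 mm tall, connect adjacent legs with their undersides at z = 117 mm, each running between the inner faces of the legs it joins and aligned with the legs' outer faces on the other axis.

B is a spool: two coaxial disc flanges of radius 98 mm and thickness 13 mm, joined by a core cylinder of radius 19 mm and height 98 mm. The lower flange rests on z = 0 and the three cylinders share a vertical axis.

The spool is on the floor beside the stool on its −x side.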